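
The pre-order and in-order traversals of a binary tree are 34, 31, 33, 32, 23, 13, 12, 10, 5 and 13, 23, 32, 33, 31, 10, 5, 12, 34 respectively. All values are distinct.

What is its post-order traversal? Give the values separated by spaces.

13 23 32 33 5 10 12 31 34

The first element of pre-order is the root; it splits in-order into left and right subtrees.
Root 34: left subtree has 8 nodes {13, 23, 32, 33, 31, 10, 5, 12}, right has 0 { }.
  Root 31: left subtree has 4 nodes {13, 23, 32, 33}, right has 3 {10, 5, 12}.
    Root 33: left subtree has 3 nodes {13, 23, 32}, right has 0 { }.
      Root 32: left subtree has 2 nodes {13, 23}, right has 0 { }.
        Root 23: left subtree has 1 node {13}, right has 0 { }.
    Root 12: left subtree has 2 nodes {10, 5}, right has 0 { }.
      Root 10: left subtree has 0 nodes { }, right has 1 {5}.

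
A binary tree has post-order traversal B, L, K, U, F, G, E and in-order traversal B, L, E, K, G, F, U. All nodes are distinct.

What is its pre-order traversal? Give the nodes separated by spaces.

E L B G K F U

The last element of post-order is the root; it splits in-order into left and right subtrees.
Root E: left subtree has 2 nodes {B, L}, right has 4 {K, G, F, U}.
  Root L: left subtree has 1 node {B}, right has 0 { }.
  Root G: left subtree has 1 node {K}, right has 2 {F, U}.
    Root F: left subtree has 0 nodes { }, right has 1 {U}.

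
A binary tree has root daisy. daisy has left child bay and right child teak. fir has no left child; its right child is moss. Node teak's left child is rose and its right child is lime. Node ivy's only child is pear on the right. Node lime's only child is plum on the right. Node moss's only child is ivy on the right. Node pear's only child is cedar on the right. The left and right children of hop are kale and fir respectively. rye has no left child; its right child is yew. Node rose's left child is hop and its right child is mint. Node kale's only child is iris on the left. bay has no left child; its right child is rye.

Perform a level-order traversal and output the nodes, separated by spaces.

daisy bay teak rye rose lime yew hop mint plum kale fir iris moss ivy pear cedar

Level-order visits nodes level by level from the root, left to right within each level.
Level 0: daisy
Level 1: bay, teak
Level 2: rye, rose, lime
Level 3: yew, hop, mint, plum
Level 4: kale, fir
Level 5: iris, moss
Level 6: ivy
Level 7: pear
Level 8: cedar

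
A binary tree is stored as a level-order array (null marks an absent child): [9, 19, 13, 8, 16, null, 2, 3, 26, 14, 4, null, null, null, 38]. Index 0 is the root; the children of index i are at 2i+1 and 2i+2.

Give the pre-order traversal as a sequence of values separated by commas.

Pre-order visits the node, then its left subtree, then its right subtree.
Visit 9.
At 9: go left to 19.
  Visit 19.
  At 19: go left to 8.
    Visit 8.
    At 8: go left to 3.
      3 is a leaf — visit 3.
    At 8: go right to 26.
      26 is a leaf — visit 26.
  At 19: go right to 16.
    Visit 16.
    At 16: go left to 14.
      14 is a leaf — visit 14.
    At 16: go right to 4.
      4 is a leaf — visit 4.
At 9: go right to 13.
  Visit 13.
  At 13: no left child.
  At 13: go right to 2.
    Visit 2.
    At 2: no left child.
    At 2: go right to 38.
      38 is a leaf — visit 38.

9, 19, 8, 3, 26, 16, 14, 4, 13, 2, 38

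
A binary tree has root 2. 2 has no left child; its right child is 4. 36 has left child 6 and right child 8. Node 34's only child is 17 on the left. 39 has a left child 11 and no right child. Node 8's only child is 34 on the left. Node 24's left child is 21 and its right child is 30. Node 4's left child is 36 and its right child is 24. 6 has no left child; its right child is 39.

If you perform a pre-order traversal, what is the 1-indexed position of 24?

10

Pre-order visits the node, then its left subtree, then its right subtree.
Visit 2.
At 2: no left child.
At 2: go right to 4.
  Visit 4.
  At 4: go left to 36.
    Visit 36.
    At 36: go left to 6.
      Visit 6.
      At 6: no left child.
      At 6: go right to 39.
        Visit 39.
        At 39: go left to 11.
          11 is a leaf — visit 11.
        At 39: no right child.
    At 36: go right to 8.
      Visit 8.
      At 8: go left to 34.
        Visit 34.
        At 34: go left to 17.
          17 is a leaf — visit 17.
        At 34: no right child.
      At 8: no right child.
  At 4: go right to 24.
    Visit 24.
    At 24: go left to 21.
      21 is a leaf — visit 21.
    At 24: go right to 30.
      30 is a leaf — visit 30.
Full pre-order sequence: 2, 4, 36, 6, 39, 11, 8, 34, 17, 24, 21, 30.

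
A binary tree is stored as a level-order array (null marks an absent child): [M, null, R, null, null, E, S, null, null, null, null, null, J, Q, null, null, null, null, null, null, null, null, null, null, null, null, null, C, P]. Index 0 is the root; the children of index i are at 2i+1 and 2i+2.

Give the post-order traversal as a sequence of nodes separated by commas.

J, E, C, P, Q, S, R, M

Post-order visits the left subtree, then the right subtree, then the node.
At M: no left child.
At M: go right to R.
  At R: go left to E.
    At E: no left child.
    At E: go right to J.
      J is a leaf — visit J.
    Visit E.
  At R: go right to S.
    At S: go left to Q.
      At Q: go left to C.
        C is a leaf — visit C.
      At Q: go right to P.
        P is a leaf — visit P.
      Visit Q.
    At S: no right child.
    Visit S.
  Visit R.
Visit M.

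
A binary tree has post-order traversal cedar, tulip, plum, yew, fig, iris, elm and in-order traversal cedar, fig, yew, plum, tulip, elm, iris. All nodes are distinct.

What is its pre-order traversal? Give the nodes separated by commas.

elm, fig, cedar, yew, plum, tulip, iris

The last element of post-order is the root; it splits in-order into left and right subtrees.
Root elm: left subtree has 5 nodes {cedar, fig, yew, plum, tulip}, right has 1 {iris}.
  Root fig: left subtree has 1 node {cedar}, right has 3 {yew, plum, tulip}.
    Root yew: left subtree has 0 nodes { }, right has 2 {plum, tulip}.
      Root plum: left subtree has 0 nodes { }, right has 1 {tulip}.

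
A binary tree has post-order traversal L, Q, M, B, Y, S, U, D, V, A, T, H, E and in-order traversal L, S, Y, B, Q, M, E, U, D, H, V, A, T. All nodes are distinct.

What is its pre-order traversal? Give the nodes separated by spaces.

The last element of post-order is the root; it splits in-order into left and right subtrees.
Root E: left subtree has 6 nodes {L, S, Y, B, Q, M}, right has 6 {U, D, H, V, A, T}.
  Root S: left subtree has 1 node {L}, right has 4 {Y, B, Q, M}.
    Root Y: left subtree has 0 nodes { }, right has 3 {B, Q, M}.
      Root B: left subtree has 0 nodes { }, right has 2 {Q, M}.
        Root M: left subtree has 1 node {Q}, right has 0 { }.
  Root H: left subtree has 2 nodes {U, D}, right has 3 {V, A, T}.
    Root D: left subtree has 1 node {U}, right has 0 { }.
    Root T: left subtree has 2 nodes {V, A}, right has 0 { }.
      Root A: left subtree has 1 node {V}, right has 0 { }.

E S L Y B M Q H D U T A V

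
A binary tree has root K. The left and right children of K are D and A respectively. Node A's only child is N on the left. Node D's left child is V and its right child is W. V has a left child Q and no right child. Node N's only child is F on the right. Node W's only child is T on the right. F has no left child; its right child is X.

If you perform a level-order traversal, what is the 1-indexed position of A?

3

Level-order visits nodes level by level from the root, left to right within each level.
Level 0: K
Level 1: D, A
Level 2: V, W, N
Level 3: Q, T, F
Level 4: X
Full level-order sequence: K, D, A, V, W, N, Q, T, F, X.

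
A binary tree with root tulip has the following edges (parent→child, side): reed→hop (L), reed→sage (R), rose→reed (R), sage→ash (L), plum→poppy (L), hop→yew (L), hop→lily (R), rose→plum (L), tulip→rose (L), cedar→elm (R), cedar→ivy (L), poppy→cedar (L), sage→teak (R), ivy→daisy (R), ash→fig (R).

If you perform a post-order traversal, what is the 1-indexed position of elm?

Post-order visits the left subtree, then the right subtree, then the node.
At tulip: go left to rose.
  At rose: go left to plum.
    At plum: go left to poppy.
      At poppy: go left to cedar.
        At cedar: go left to ivy.
          At ivy: no left child.
          At ivy: go right to daisy.
            daisy is a leaf — visit daisy.
          Visit ivy.
        At cedar: go right to elm.
          elm is a leaf — visit elm.
        Visit cedar.
      At poppy: no right child.
      Visit poppy.
    At plum: no right child.
    Visit plum.
  At rose: go right to reed.
    At reed: go left to hop.
      At hop: go left to yew.
        yew is a leaf — visit yew.
      At hop: go right to lily.
        lily is a leaf — visit lily.
      Visit hop.
    At reed: go right to sage.
      At sage: go left to ash.
        At ash: no left child.
        At ash: go right to fig.
          fig is a leaf — visit fig.
        Visit ash.
      At sage: go right to teak.
        teak is a leaf — visit teak.
      Visit sage.
    Visit reed.
  Visit rose.
At tulip: no right child.
Visit tulip.
Full post-order sequence: daisy, ivy, elm, cedar, poppy, plum, yew, lily, hop, fig, ash, teak, sage, reed, rose, tulip.

3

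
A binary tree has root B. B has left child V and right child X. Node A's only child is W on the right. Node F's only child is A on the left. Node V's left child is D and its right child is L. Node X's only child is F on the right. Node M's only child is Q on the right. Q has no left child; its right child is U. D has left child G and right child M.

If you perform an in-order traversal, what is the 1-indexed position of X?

In-order visits the left subtree, then the node, then the right subtree.
At B: go left to V.
  At V: go left to D.
    At D: go left to G.
      G is a leaf — visit G.
    Visit D.
    At D: go right to M.
      At M: no left child.
      Visit M.
      At M: go right to Q.
        At Q: no left child.
        Visit Q.
        At Q: go right to U.
          U is a leaf — visit U.
  Visit V.
  At V: go right to L.
    L is a leaf — visit L.
Visit B.
At B: go right to X.
  At X: no left child.
  Visit X.
  At X: go right to F.
    At F: go left to A.
      At A: no left child.
      Visit A.
      At A: go right to W.
        W is a leaf — visit W.
    Visit F.
    At F: no right child.
Full in-order sequence: G, D, M, Q, U, V, L, B, X, A, W, F.

9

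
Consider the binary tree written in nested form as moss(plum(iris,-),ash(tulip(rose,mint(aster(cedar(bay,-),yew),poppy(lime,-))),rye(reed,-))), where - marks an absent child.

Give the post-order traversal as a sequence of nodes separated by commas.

iris, plum, rose, bay, cedar, yew, aster, lime, poppy, mint, tulip, reed, rye, ash, moss

Post-order visits the left subtree, then the right subtree, then the node.
At moss: go left to plum.
  At plum: go left to iris.
    iris is a leaf — visit iris.
  At plum: no right child.
  Visit plum.
At moss: go right to ash.
  At ash: go left to tulip.
    At tulip: go left to rose.
      rose is a leaf — visit rose.
    At tulip: go right to mint.
      At mint: go left to aster.
        At aster: go left to cedar.
          At cedar: go left to bay.
            bay is a leaf — visit bay.
          At cedar: no right child.
          Visit cedar.
        At aster: go right to yew.
          yew is a leaf — visit yew.
        Visit aster.
      At mint: go right to poppy.
        At poppy: go left to lime.
          lime is a leaf — visit lime.
        At poppy: no right child.
        Visit poppy.
      Visit mint.
    Visit tulip.
  At ash: go right to rye.
    At rye: go left to reed.
      reed is a leaf — visit reed.
    At rye: no right child.
    Visit rye.
  Visit ash.
Visit moss.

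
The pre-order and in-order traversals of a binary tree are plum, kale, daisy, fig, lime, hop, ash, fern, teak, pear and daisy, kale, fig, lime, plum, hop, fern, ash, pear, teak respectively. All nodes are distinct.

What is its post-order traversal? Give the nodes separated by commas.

daisy, lime, fig, kale, fern, pear, teak, ash, hop, plum

The first element of pre-order is the root; it splits in-order into left and right subtrees.
Root plum: left subtree has 4 nodes {daisy, kale, fig, lime}, right has 5 {hop, fern, ash, pear, teak}.
  Root kale: left subtree has 1 node {daisy}, right has 2 {fig, lime}.
    Root fig: left subtree has 0 nodes { }, right has 1 {lime}.
  Root hop: left subtree has 0 nodes { }, right has 4 {fern, ash, pear, teak}.
    Root ash: left subtree has 1 node {fern}, right has 2 {pear, teak}.
      Root teak: left subtree has 1 node {pear}, right has 0 { }.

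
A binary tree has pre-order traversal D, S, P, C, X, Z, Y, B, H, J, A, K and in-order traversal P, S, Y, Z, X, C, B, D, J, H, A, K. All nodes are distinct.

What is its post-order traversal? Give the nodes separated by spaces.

P Y Z X B C S J K A H D

The first element of pre-order is the root; it splits in-order into left and right subtrees.
Root D: left subtree has 7 nodes {P, S, Y, Z, X, C, B}, right has 4 {J, H, A, K}.
  Root S: left subtree has 1 node {P}, right has 5 {Y, Z, X, C, B}.
    Root C: left subtree has 3 nodes {Y, Z, X}, right has 1 {B}.
      Root X: left subtree has 2 nodes {Y, Z}, right has 0 { }.
        Root Z: left subtree has 1 node {Y}, right has 0 { }.
  Root H: left subtree has 1 node {J}, right has 2 {A, K}.
    Root A: left subtree has 0 nodes { }, right has 1 {K}.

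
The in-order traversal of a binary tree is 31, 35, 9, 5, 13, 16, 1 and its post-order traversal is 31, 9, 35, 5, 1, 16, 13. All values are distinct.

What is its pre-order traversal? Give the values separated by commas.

The last element of post-order is the root; it splits in-order into left and right subtrees.
Root 13: left subtree has 4 nodes {31, 35, 9, 5}, right has 2 {16, 1}.
  Root 5: left subtree has 3 nodes {31, 35, 9}, right has 0 { }.
    Root 35: left subtree has 1 node {31}, right has 1 {9}.
  Root 16: left subtree has 0 nodes { }, right has 1 {1}.

13, 5, 35, 31, 9, 16, 1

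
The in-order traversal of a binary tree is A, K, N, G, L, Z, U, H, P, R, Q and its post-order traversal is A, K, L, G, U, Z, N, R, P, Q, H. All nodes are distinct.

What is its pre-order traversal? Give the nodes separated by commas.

H, N, K, A, Z, G, L, U, Q, P, R

The last element of post-order is the root; it splits in-order into left and right subtrees.
Root H: left subtree has 7 nodes {A, K, N, G, L, Z, U}, right has 3 {P, R, Q}.
  Root N: left subtree has 2 nodes {A, K}, right has 4 {G, L, Z, U}.
    Root K: left subtree has 1 node {A}, right has 0 { }.
    Root Z: left subtree has 2 nodes {G, L}, right has 1 {U}.
      Root G: left subtree has 0 nodes { }, right has 1 {L}.
  Root Q: left subtree has 2 nodes {P, R}, right has 0 { }.
    Root P: left subtree has 0 nodes { }, right has 1 {R}.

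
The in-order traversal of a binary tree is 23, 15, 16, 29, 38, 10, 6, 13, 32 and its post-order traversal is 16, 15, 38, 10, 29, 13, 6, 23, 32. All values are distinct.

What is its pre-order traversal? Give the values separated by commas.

32, 23, 6, 29, 15, 16, 10, 38, 13

The last element of post-order is the root; it splits in-order into left and right subtrees.
Root 32: left subtree has 8 nodes {23, 15, 16, 29, 38, 10, 6, 13}, right has 0 { }.
  Root 23: left subtree has 0 nodes { }, right has 7 {15, 16, 29, 38, 10, 6, 13}.
    Root 6: left subtree has 5 nodes {15, 16, 29, 38, 10}, right has 1 {13}.
      Root 29: left subtree has 2 nodes {15, 16}, right has 2 {38, 10}.
        Root 15: left subtree has 0 nodes { }, right has 1 {16}.
        Root 10: left subtree has 1 node {38}, right has 0 { }.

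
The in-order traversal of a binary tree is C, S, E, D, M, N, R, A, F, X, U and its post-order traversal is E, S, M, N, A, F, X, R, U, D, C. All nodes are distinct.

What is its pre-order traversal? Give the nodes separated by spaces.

C D S E U R N M X F A

The last element of post-order is the root; it splits in-order into left and right subtrees.
Root C: left subtree has 0 nodes { }, right has 10 {S, E, D, M, N, R, A, F, X, U}.
  Root D: left subtree has 2 nodes {S, E}, right has 7 {M, N, R, A, F, X, U}.
    Root S: left subtree has 0 nodes { }, right has 1 {E}.
    Root U: left subtree has 6 nodes {M, N, R, A, F, X}, right has 0 { }.
      Root R: left subtree has 2 nodes {M, N}, right has 3 {A, F, X}.
        Root N: left subtree has 1 node {M}, right has 0 { }.
        Root X: left subtree has 2 nodes {A, F}, right has 0 { }.
          Root F: left subtree has 1 node {A}, right has 0 { }.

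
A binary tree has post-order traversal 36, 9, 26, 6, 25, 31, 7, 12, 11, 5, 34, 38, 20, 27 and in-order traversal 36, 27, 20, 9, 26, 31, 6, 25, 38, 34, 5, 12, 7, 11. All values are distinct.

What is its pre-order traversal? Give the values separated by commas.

27, 36, 20, 38, 31, 26, 9, 25, 6, 34, 5, 11, 12, 7

The last element of post-order is the root; it splits in-order into left and right subtrees.
Root 27: left subtree has 1 node {36}, right has 12 {20, 9, 26, 31, 6, 25, 38, 34, 5, 12, 7, 11}.
  Root 20: left subtree has 0 nodes { }, right has 11 {9, 26, 31, 6, 25, 38, 34, 5, 12, 7, 11}.
    Root 38: left subtree has 5 nodes {9, 26, 31, 6, 25}, right has 5 {34, 5, 12, 7, 11}.
      Root 31: left subtree has 2 nodes {9, 26}, right has 2 {6, 25}.
        Root 26: left subtree has 1 node {9}, right has 0 { }.
        Root 25: left subtree has 1 node {6}, right has 0 { }.
      Root 34: left subtree has 0 nodes { }, right has 4 {5, 12, 7, 11}.
        Root 5: left subtree has 0 nodes { }, right has 3 {12, 7, 11}.
          Root 11: left subtree has 2 nodes {12, 7}, right has 0 { }.
            Root 12: left subtree has 0 nodes { }, right has 1 {7}.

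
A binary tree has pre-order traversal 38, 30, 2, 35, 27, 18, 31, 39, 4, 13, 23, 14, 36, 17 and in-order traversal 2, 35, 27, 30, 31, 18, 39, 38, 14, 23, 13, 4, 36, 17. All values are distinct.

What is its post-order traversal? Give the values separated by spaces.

27 35 2 31 39 18 30 14 23 13 17 36 4 38

The first element of pre-order is the root; it splits in-order into left and right subtrees.
Root 38: left subtree has 7 nodes {2, 35, 27, 30, 31, 18, 39}, right has 6 {14, 23, 13, 4, 36, 17}.
  Root 30: left subtree has 3 nodes {2, 35, 27}, right has 3 {31, 18, 39}.
    Root 2: left subtree has 0 nodes { }, right has 2 {35, 27}.
      Root 35: left subtree has 0 nodes { }, right has 1 {27}.
    Root 18: left subtree has 1 node {31}, right has 1 {39}.
  Root 4: left subtree has 3 nodes {14, 23, 13}, right has 2 {36, 17}.
    Root 13: left subtree has 2 nodes {14, 23}, right has 0 { }.
      Root 23: left subtree has 1 node {14}, right has 0 { }.
    Root 36: left subtree has 0 nodes { }, right has 1 {17}.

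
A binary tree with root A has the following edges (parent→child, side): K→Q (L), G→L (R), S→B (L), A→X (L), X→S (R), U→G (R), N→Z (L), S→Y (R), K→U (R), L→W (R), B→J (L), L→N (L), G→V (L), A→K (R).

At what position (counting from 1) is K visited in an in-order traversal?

In-order visits the left subtree, then the node, then the right subtree.
At A: go left to X.
  At X: no left child.
  Visit X.
  At X: go right to S.
    At S: go left to B.
      At B: go left to J.
        J is a leaf — visit J.
      Visit B.
      At B: no right child.
    Visit S.
    At S: go right to Y.
      Y is a leaf — visit Y.
Visit A.
At A: go right to K.
  At K: go left to Q.
    Q is a leaf — visit Q.
  Visit K.
  At K: go right to U.
    At U: no left child.
    Visit U.
    At U: go right to G.
      At G: go left to V.
        V is a leaf — visit V.
      Visit G.
      At G: go right to L.
        At L: go left to N.
          At N: go left to Z.
            Z is a leaf — visit Z.
          Visit N.
          At N: no right child.
        Visit L.
        At L: go right to W.
          W is a leaf — visit W.
Full in-order sequence: X, J, B, S, Y, A, Q, K, U, V, G, Z, N, L, W.

8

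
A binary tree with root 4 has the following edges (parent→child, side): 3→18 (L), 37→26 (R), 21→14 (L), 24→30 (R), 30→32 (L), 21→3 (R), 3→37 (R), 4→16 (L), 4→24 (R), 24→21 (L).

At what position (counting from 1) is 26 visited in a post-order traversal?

Post-order visits the left subtree, then the right subtree, then the node.
At 4: go left to 16.
  16 is a leaf — visit 16.
At 4: go right to 24.
  At 24: go left to 21.
    At 21: go left to 14.
      14 is a leaf — visit 14.
    At 21: go right to 3.
      At 3: go left to 18.
        18 is a leaf — visit 18.
      At 3: go right to 37.
        At 37: no left child.
        At 37: go right to 26.
          26 is a leaf — visit 26.
        Visit 37.
      Visit 3.
    Visit 21.
  At 24: go right to 30.
    At 30: go left to 32.
      32 is a leaf — visit 32.
    At 30: no right child.
    Visit 30.
  Visit 24.
Visit 4.
Full post-order sequence: 16, 14, 18, 26, 37, 3, 21, 32, 30, 24, 4.

4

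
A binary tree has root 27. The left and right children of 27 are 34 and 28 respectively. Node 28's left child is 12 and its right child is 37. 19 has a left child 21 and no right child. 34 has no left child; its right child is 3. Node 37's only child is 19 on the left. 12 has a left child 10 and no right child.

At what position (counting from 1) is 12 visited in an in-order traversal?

5

In-order visits the left subtree, then the node, then the right subtree.
At 27: go left to 34.
  At 34: no left child.
  Visit 34.
  At 34: go right to 3.
    3 is a leaf — visit 3.
Visit 27.
At 27: go right to 28.
  At 28: go left to 12.
    At 12: go left to 10.
      10 is a leaf — visit 10.
    Visit 12.
    At 12: no right child.
  Visit 28.
  At 28: go right to 37.
    At 37: go left to 19.
      At 19: go left to 21.
        21 is a leaf — visit 21.
      Visit 19.
      At 19: no right child.
    Visit 37.
    At 37: no right child.
Full in-order sequence: 34, 3, 27, 10, 12, 28, 21, 19, 37.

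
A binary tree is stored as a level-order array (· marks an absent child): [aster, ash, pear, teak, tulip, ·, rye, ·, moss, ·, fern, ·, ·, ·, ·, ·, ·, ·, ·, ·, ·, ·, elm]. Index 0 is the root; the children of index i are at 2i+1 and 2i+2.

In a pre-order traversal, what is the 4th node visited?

Pre-order visits the node, then its left subtree, then its right subtree.
Visit aster.
At aster: go left to ash.
  Visit ash.
  At ash: go left to teak.
    Visit teak.
    At teak: no left child.
    At teak: go right to moss.
      moss is a leaf — visit moss.
  At ash: go right to tulip.
    Visit tulip.
    At tulip: no left child.
    At tulip: go right to fern.
      Visit fern.
      At fern: no left child.
      At fern: go right to elm.
        elm is a leaf — visit elm.
At aster: go right to pear.
  Visit pear.
  At pear: no left child.
  At pear: go right to rye.
    rye is a leaf — visit rye.
Full pre-order sequence: aster, ash, teak, moss, tulip, fern, elm, pear, rye.

moss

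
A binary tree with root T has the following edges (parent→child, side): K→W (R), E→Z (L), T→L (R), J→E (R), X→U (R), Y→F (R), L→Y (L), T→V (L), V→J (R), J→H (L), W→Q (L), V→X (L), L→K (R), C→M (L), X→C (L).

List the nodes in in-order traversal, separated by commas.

M, C, X, U, V, H, J, Z, E, T, Y, F, L, K, Q, W

In-order visits the left subtree, then the node, then the right subtree.
At T: go left to V.
  At V: go left to X.
    At X: go left to C.
      At C: go left to M.
        M is a leaf — visit M.
      Visit C.
      At C: no right child.
    Visit X.
    At X: go right to U.
      U is a leaf — visit U.
  Visit V.
  At V: go right to J.
    At J: go left to H.
      H is a leaf — visit H.
    Visit J.
    At J: go right to E.
      At E: go left to Z.
        Z is a leaf — visit Z.
      Visit E.
      At E: no right child.
Visit T.
At T: go right to L.
  At L: go left to Y.
    At Y: no left child.
    Visit Y.
    At Y: go right to F.
      F is a leaf — visit F.
  Visit L.
  At L: go right to K.
    At K: no left child.
    Visit K.
    At K: go right to W.
      At W: go left to Q.
        Q is a leaf — visit Q.
      Visit W.
      At W: no right child.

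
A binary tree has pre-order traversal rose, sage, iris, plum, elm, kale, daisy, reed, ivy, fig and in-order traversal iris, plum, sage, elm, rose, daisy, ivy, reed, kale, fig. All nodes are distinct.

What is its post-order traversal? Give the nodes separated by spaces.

plum iris elm sage ivy reed daisy fig kale rose

The first element of pre-order is the root; it splits in-order into left and right subtrees.
Root rose: left subtree has 4 nodes {iris, plum, sage, elm}, right has 5 {daisy, ivy, reed, kale, fig}.
  Root sage: left subtree has 2 nodes {iris, plum}, right has 1 {elm}.
    Root iris: left subtree has 0 nodes { }, right has 1 {plum}.
  Root kale: left subtree has 3 nodes {daisy, ivy, reed}, right has 1 {fig}.
    Root daisy: left subtree has 0 nodes { }, right has 2 {ivy, reed}.
      Root reed: left subtree has 1 node {ivy}, right has 0 { }.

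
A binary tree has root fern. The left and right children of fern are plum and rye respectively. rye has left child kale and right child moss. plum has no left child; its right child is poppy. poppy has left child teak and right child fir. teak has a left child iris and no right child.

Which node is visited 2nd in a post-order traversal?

Post-order visits the left subtree, then the right subtree, then the node.
At fern: go left to plum.
  At plum: no left child.
  At plum: go right to poppy.
    At poppy: go left to teak.
      At teak: go left to iris.
        iris is a leaf — visit iris.
      At teak: no right child.
      Visit teak.
    At poppy: go right to fir.
      fir is a leaf — visit fir.
    Visit poppy.
  Visit plum.
At fern: go right to rye.
  At rye: go left to kale.
    kale is a leaf — visit kale.
  At rye: go right to moss.
    moss is a leaf — visit moss.
  Visit rye.
Visit fern.
Full post-order sequence: iris, teak, fir, poppy, plum, kale, moss, rye, fern.

teak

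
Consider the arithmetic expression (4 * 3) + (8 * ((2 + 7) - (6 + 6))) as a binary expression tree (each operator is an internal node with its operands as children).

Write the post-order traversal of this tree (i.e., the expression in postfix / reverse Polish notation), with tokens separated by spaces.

4 3 * 8 2 7 + 6 6 + - * +

Post-order on an expression tree gives postfix notation: for each operator, emit left operand, right operand, then the operator.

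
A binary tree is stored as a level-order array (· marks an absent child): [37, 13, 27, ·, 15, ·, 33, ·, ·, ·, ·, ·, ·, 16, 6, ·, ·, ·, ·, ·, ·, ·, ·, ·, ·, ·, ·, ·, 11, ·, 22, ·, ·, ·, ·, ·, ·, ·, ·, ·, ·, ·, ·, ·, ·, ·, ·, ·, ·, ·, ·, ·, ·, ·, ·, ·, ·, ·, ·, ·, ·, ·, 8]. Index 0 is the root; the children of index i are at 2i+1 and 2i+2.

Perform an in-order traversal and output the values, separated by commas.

13, 15, 37, 27, 16, 11, 33, 6, 22, 8

In-order visits the left subtree, then the node, then the right subtree.
At 37: go left to 13.
  At 13: no left child.
  Visit 13.
  At 13: go right to 15.
    15 is a leaf — visit 15.
Visit 37.
At 37: go right to 27.
  At 27: no left child.
  Visit 27.
  At 27: go right to 33.
    At 33: go left to 16.
      At 16: no left child.
      Visit 16.
      At 16: go right to 11.
        11 is a leaf — visit 11.
    Visit 33.
    At 33: go right to 6.
      At 6: no left child.
      Visit 6.
      At 6: go right to 22.
        At 22: no left child.
        Visit 22.
        At 22: go right to 8.
          8 is a leaf — visit 8.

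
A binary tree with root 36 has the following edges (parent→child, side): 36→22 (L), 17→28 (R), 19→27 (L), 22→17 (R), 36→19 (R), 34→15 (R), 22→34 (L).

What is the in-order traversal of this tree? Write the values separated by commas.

In-order visits the left subtree, then the node, then the right subtree.
At 36: go left to 22.
  At 22: go left to 34.
    At 34: no left child.
    Visit 34.
    At 34: go right to 15.
      15 is a leaf — visit 15.
  Visit 22.
  At 22: go right to 17.
    At 17: no left child.
    Visit 17.
    At 17: go right to 28.
      28 is a leaf — visit 28.
Visit 36.
At 36: go right to 19.
  At 19: go left to 27.
    27 is a leaf — visit 27.
  Visit 19.
  At 19: no right child.

34, 15, 22, 17, 28, 36, 27, 19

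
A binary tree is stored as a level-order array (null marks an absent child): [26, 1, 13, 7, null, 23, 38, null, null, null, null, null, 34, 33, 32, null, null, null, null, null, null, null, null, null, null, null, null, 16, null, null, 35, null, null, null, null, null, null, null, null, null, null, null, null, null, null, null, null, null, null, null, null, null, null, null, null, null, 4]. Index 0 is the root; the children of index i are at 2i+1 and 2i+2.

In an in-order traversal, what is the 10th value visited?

In-order visits the left subtree, then the node, then the right subtree.
At 26: go left to 1.
  At 1: go left to 7.
    7 is a leaf — visit 7.
  Visit 1.
  At 1: no right child.
Visit 26.
At 26: go right to 13.
  At 13: go left to 23.
    At 23: no left child.
    Visit 23.
    At 23: go right to 34.
      34 is a leaf — visit 34.
  Visit 13.
  At 13: go right to 38.
    At 38: go left to 33.
      At 33: go left to 16.
        At 16: no left child.
        Visit 16.
        At 16: go right to 4.
          4 is a leaf — visit 4.
      Visit 33.
      At 33: no right child.
    Visit 38.
    At 38: go right to 32.
      At 32: no left child.
      Visit 32.
      At 32: go right to 35.
        35 is a leaf — visit 35.
Full in-order sequence: 7, 1, 26, 23, 34, 13, 16, 4, 33, 38, 32, 35.

38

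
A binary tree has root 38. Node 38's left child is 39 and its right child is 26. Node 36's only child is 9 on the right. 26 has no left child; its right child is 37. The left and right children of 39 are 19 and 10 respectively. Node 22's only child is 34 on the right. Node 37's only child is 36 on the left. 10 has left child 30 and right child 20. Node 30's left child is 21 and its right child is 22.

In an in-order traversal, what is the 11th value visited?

36

In-order visits the left subtree, then the node, then the right subtree.
At 38: go left to 39.
  At 39: go left to 19.
    19 is a leaf — visit 19.
  Visit 39.
  At 39: go right to 10.
    At 10: go left to 30.
      At 30: go left to 21.
        21 is a leaf — visit 21.
      Visit 30.
      At 30: go right to 22.
        At 22: no left child.
        Visit 22.
        At 22: go right to 34.
          34 is a leaf — visit 34.
    Visit 10.
    At 10: go right to 20.
      20 is a leaf — visit 20.
Visit 38.
At 38: go right to 26.
  At 26: no left child.
  Visit 26.
  At 26: go right to 37.
    At 37: go left to 36.
      At 36: no left child.
      Visit 36.
      At 36: go right to 9.
        9 is a leaf — visit 9.
    Visit 37.
    At 37: no right child.
Full in-order sequence: 19, 39, 21, 30, 22, 34, 10, 20, 38, 26, 36, 9, 37.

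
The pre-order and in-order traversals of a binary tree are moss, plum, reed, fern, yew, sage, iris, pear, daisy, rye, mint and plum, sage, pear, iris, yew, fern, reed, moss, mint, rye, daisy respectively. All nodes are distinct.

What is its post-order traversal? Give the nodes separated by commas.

The first element of pre-order is the root; it splits in-order into left and right subtrees.
Root moss: left subtree has 7 nodes {plum, sage, pear, iris, yew, fern, reed}, right has 3 {mint, rye, daisy}.
  Root plum: left subtree has 0 nodes { }, right has 6 {sage, pear, iris, yew, fern, reed}.
    Root reed: left subtree has 5 nodes {sage, pear, iris, yew, fern}, right has 0 { }.
      Root fern: left subtree has 4 nodes {sage, pear, iris, yew}, right has 0 { }.
        Root yew: left subtree has 3 nodes {sage, pear, iris}, right has 0 { }.
          Root sage: left subtree has 0 nodes { }, right has 2 {pear, iris}.
            Root iris: left subtree has 1 node {pear}, right has 0 { }.
  Root daisy: left subtree has 2 nodes {mint, rye}, right has 0 { }.
    Root rye: left subtree has 1 node {mint}, right has 0 { }.

pear, iris, sage, yew, fern, reed, plum, mint, rye, daisy, moss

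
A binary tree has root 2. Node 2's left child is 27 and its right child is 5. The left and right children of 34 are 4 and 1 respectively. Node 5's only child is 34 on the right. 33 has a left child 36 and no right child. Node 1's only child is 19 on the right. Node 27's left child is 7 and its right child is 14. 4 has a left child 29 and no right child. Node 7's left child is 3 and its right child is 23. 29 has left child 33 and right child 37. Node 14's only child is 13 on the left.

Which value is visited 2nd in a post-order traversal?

23

Post-order visits the left subtree, then the right subtree, then the node.
At 2: go left to 27.
  At 27: go left to 7.
    At 7: go left to 3.
      3 is a leaf — visit 3.
    At 7: go right to 23.
      23 is a leaf — visit 23.
    Visit 7.
  At 27: go right to 14.
    At 14: go left to 13.
      13 is a leaf — visit 13.
    At 14: no right child.
    Visit 14.
  Visit 27.
At 2: go right to 5.
  At 5: no left child.
  At 5: go right to 34.
    At 34: go left to 4.
      At 4: go left to 29.
        At 29: go left to 33.
          At 33: go left to 36.
            36 is a leaf — visit 36.
          At 33: no right child.
          Visit 33.
        At 29: go right to 37.
          37 is a leaf — visit 37.
        Visit 29.
      At 4: no right child.
      Visit 4.
    At 34: go right to 1.
      At 1: no left child.
      At 1: go right to 19.
        19 is a leaf — visit 19.
      Visit 1.
    Visit 34.
  Visit 5.
Visit 2.
Full post-order sequence: 3, 23, 7, 13, 14, 27, 36, 33, 37, 29, 4, 19, 1, 34, 5, 2.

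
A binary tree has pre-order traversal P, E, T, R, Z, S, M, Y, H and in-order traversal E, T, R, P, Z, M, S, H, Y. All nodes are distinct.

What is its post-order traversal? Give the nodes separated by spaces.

The first element of pre-order is the root; it splits in-order into left and right subtrees.
Root P: left subtree has 3 nodes {E, T, R}, right has 5 {Z, M, S, H, Y}.
  Root E: left subtree has 0 nodes { }, right has 2 {T, R}.
    Root T: left subtree has 0 nodes { }, right has 1 {R}.
  Root Z: left subtree has 0 nodes { }, right has 4 {M, S, H, Y}.
    Root S: left subtree has 1 node {M}, right has 2 {H, Y}.
      Root Y: left subtree has 1 node {H}, right has 0 { }.

R T E M H Y S Z P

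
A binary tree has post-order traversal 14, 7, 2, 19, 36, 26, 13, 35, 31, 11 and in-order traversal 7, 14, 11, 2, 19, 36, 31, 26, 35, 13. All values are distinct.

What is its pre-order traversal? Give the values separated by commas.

The last element of post-order is the root; it splits in-order into left and right subtrees.
Root 11: left subtree has 2 nodes {7, 14}, right has 7 {2, 19, 36, 31, 26, 35, 13}.
  Root 7: left subtree has 0 nodes { }, right has 1 {14}.
  Root 31: left subtree has 3 nodes {2, 19, 36}, right has 3 {26, 35, 13}.
    Root 36: left subtree has 2 nodes {2, 19}, right has 0 { }.
      Root 19: left subtree has 1 node {2}, right has 0 { }.
    Root 35: left subtree has 1 node {26}, right has 1 {13}.

11, 7, 14, 31, 36, 19, 2, 35, 26, 13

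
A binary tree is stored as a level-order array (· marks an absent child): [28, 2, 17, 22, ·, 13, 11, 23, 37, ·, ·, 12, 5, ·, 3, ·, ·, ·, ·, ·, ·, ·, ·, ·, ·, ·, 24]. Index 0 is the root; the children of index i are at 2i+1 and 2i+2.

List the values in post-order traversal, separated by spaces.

23 37 22 2 12 24 5 13 3 11 17 28

Post-order visits the left subtree, then the right subtree, then the node.
At 28: go left to 2.
  At 2: go left to 22.
    At 22: go left to 23.
      23 is a leaf — visit 23.
    At 22: go right to 37.
      37 is a leaf — visit 37.
    Visit 22.
  At 2: no right child.
  Visit 2.
At 28: go right to 17.
  At 17: go left to 13.
    At 13: go left to 12.
      12 is a leaf — visit 12.
    At 13: go right to 5.
      At 5: no left child.
      At 5: go right to 24.
        24 is a leaf — visit 24.
      Visit 5.
    Visit 13.
  At 17: go right to 11.
    At 11: no left child.
    At 11: go right to 3.
      3 is a leaf — visit 3.
    Visit 11.
  Visit 17.
Visit 28.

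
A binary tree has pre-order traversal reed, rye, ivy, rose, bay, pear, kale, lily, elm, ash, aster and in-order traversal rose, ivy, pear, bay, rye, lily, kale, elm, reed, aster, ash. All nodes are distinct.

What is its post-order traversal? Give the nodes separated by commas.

rose, pear, bay, ivy, lily, elm, kale, rye, aster, ash, reed

The first element of pre-order is the root; it splits in-order into left and right subtrees.
Root reed: left subtree has 8 nodes {rose, ivy, pear, bay, rye, lily, kale, elm}, right has 2 {aster, ash}.
  Root rye: left subtree has 4 nodes {rose, ivy, pear, bay}, right has 3 {lily, kale, elm}.
    Root ivy: left subtree has 1 node {rose}, right has 2 {pear, bay}.
      Root bay: left subtree has 1 node {pear}, right has 0 { }.
    Root kale: left subtree has 1 node {lily}, right has 1 {elm}.
  Root ash: left subtree has 1 node {aster}, right has 0 { }.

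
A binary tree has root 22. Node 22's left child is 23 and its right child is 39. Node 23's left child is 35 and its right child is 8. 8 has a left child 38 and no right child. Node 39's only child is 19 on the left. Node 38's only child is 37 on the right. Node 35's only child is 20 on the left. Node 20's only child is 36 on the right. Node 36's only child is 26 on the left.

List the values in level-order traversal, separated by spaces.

Level-order visits nodes level by level from the root, left to right within each level.
Level 0: 22
Level 1: 23, 39
Level 2: 35, 8, 19
Level 3: 20, 38
Level 4: 36, 37
Level 5: 26

22 23 39 35 8 19 20 38 36 37 26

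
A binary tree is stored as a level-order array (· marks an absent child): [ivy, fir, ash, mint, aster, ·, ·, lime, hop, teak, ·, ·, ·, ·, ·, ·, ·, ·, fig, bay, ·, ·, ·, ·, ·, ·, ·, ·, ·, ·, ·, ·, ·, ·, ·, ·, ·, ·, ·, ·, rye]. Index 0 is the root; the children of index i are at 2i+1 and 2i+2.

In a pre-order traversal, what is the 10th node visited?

rye

Pre-order visits the node, then its left subtree, then its right subtree.
Visit ivy.
At ivy: go left to fir.
  Visit fir.
  At fir: go left to mint.
    Visit mint.
    At mint: go left to lime.
      lime is a leaf — visit lime.
    At mint: go right to hop.
      Visit hop.
      At hop: no left child.
      At hop: go right to fig.
        fig is a leaf — visit fig.
  At fir: go right to aster.
    Visit aster.
    At aster: go left to teak.
      Visit teak.
      At teak: go left to bay.
        Visit bay.
        At bay: no left child.
        At bay: go right to rye.
          rye is a leaf — visit rye.
      At teak: no right child.
    At aster: no right child.
At ivy: go right to ash.
  ash is a leaf — visit ash.
Full pre-order sequence: ivy, fir, mint, lime, hop, fig, aster, teak, bay, rye, ash.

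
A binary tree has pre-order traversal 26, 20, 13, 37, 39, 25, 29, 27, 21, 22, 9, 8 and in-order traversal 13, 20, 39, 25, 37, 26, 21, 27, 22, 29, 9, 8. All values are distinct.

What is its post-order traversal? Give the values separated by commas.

13, 25, 39, 37, 20, 21, 22, 27, 8, 9, 29, 26

The first element of pre-order is the root; it splits in-order into left and right subtrees.
Root 26: left subtree has 5 nodes {13, 20, 39, 25, 37}, right has 6 {21, 27, 22, 29, 9, 8}.
  Root 20: left subtree has 1 node {13}, right has 3 {39, 25, 37}.
    Root 37: left subtree has 2 nodes {39, 25}, right has 0 { }.
      Root 39: left subtree has 0 nodes { }, right has 1 {25}.
  Root 29: left subtree has 3 nodes {21, 27, 22}, right has 2 {9, 8}.
    Root 27: left subtree has 1 node {21}, right has 1 {22}.
    Root 9: left subtree has 0 nodes { }, right has 1 {8}.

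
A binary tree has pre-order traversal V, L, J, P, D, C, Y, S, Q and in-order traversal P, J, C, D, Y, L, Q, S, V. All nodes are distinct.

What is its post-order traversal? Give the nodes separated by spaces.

P C Y D J Q S L V

The first element of pre-order is the root; it splits in-order into left and right subtrees.
Root V: left subtree has 8 nodes {P, J, C, D, Y, L, Q, S}, right has 0 { }.
  Root L: left subtree has 5 nodes {P, J, C, D, Y}, right has 2 {Q, S}.
    Root J: left subtree has 1 node {P}, right has 3 {C, D, Y}.
      Root D: left subtree has 1 node {C}, right has 1 {Y}.
    Root S: left subtree has 1 node {Q}, right has 0 { }.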